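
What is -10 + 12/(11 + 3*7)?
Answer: -77/8 ≈ -9.6250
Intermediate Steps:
-10 + 12/(11 + 3*7) = -10 + 12/(11 + 21) = -10 + 12/32 = -10 + 12*(1/32) = -10 + 3/8 = -77/8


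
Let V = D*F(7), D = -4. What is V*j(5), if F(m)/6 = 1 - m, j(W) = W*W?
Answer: 3600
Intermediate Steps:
j(W) = W**2
F(m) = 6 - 6*m (F(m) = 6*(1 - m) = 6 - 6*m)
V = 144 (V = -4*(6 - 6*7) = -4*(6 - 42) = -4*(-36) = 144)
V*j(5) = 144*5**2 = 144*25 = 3600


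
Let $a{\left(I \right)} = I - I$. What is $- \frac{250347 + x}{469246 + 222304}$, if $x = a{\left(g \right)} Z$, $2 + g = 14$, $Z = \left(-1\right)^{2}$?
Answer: $- \frac{250347}{691550} \approx -0.36201$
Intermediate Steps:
$Z = 1$
$g = 12$ ($g = -2 + 14 = 12$)
$a{\left(I \right)} = 0$
$x = 0$ ($x = 0 \cdot 1 = 0$)
$- \frac{250347 + x}{469246 + 222304} = - \frac{250347 + 0}{469246 + 222304} = - \frac{250347}{691550}$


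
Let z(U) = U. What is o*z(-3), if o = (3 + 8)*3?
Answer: -99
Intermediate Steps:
o = 33 (o = 11*3 = 33)
o*z(-3) = 33*(-3) = -99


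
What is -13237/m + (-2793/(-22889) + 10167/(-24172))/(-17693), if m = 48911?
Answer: -129569674837709791/478792594378005284 ≈ -0.27062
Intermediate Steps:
-13237/m + (-2793/(-22889) + 10167/(-24172))/(-17693) = -13237/48911 + (-2793/(-22889) + 10167/(-24172))/(-17693) = -13237*1/48911 + (-2793*(-1/22889) + 10167*(-1/24172))*(-1/17693) = -13237/48911 + (2793/22889 - 10167/24172)*(-1/17693) = -13237/48911 - 165200067/553272908*(-1/17693) = -13237/48911 + 165200067/9789057561244 = -129569674837709791/478792594378005284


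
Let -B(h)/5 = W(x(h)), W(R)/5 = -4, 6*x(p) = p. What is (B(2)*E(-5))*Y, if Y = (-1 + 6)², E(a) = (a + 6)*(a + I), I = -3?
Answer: -20000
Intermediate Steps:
x(p) = p/6
W(R) = -20 (W(R) = 5*(-4) = -20)
E(a) = (-3 + a)*(6 + a) (E(a) = (a + 6)*(a - 3) = (6 + a)*(-3 + a) = (-3 + a)*(6 + a))
B(h) = 100 (B(h) = -5*(-20) = 100)
Y = 25 (Y = 5² = 25)
(B(2)*E(-5))*Y = (100*(-18 + (-5)² + 3*(-5)))*25 = (100*(-18 + 25 - 15))*25 = (100*(-8))*25 = -800*25 = -20000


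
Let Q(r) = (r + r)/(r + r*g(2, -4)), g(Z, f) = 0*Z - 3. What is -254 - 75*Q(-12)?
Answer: -179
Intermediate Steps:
g(Z, f) = -3 (g(Z, f) = 0 - 3 = -3)
Q(r) = -1 (Q(r) = (r + r)/(r + r*(-3)) = (2*r)/(r - 3*r) = (2*r)/((-2*r)) = (2*r)*(-1/(2*r)) = -1)
-254 - 75*Q(-12) = -254 - 75*(-1) = -254 + 75 = -179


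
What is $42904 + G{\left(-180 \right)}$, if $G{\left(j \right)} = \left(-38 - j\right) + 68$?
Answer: $43114$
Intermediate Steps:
$G{\left(j \right)} = 30 - j$
$42904 + G{\left(-180 \right)} = 42904 + \left(30 - -180\right) = 42904 + \left(30 + 180\right) = 42904 + 210 = 43114$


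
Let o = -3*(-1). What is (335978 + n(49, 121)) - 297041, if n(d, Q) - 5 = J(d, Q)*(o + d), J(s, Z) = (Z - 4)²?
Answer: 750770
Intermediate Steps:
J(s, Z) = (-4 + Z)²
o = 3
n(d, Q) = 5 + (-4 + Q)²*(3 + d)
(335978 + n(49, 121)) - 297041 = (335978 + (5 + 3*(-4 + 121)² + 49*(-4 + 121)²)) - 297041 = (335978 + (5 + 3*117² + 49*117²)) - 297041 = (335978 + (5 + 3*13689 + 49*13689)) - 297041 = (335978 + (5 + 41067 + 670761)) - 297041 = (335978 + 711833) - 297041 = 1047811 - 297041 = 750770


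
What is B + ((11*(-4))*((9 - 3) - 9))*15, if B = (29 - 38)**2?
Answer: 2061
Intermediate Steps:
B = 81 (B = (-9)**2 = 81)
B + ((11*(-4))*((9 - 3) - 9))*15 = 81 + ((11*(-4))*((9 - 3) - 9))*15 = 81 - 44*(6 - 9)*15 = 81 - 44*(-3)*15 = 81 + 132*15 = 81 + 1980 = 2061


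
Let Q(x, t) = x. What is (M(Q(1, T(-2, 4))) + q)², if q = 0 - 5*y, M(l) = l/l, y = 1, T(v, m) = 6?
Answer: 16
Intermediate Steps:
M(l) = 1
q = -5 (q = 0 - 5*1 = 0 - 5 = -5)
(M(Q(1, T(-2, 4))) + q)² = (1 - 5)² = (-4)² = 16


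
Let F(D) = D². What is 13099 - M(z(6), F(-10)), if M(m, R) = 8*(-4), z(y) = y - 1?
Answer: 13131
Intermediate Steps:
z(y) = -1 + y
M(m, R) = -32
13099 - M(z(6), F(-10)) = 13099 - 1*(-32) = 13099 + 32 = 13131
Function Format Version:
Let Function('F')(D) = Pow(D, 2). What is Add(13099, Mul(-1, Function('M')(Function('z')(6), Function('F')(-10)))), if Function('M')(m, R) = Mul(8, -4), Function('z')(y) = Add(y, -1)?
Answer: 13131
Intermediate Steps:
Function('z')(y) = Add(-1, y)
Function('M')(m, R) = -32
Add(13099, Mul(-1, Function('M')(Function('z')(6), Function('F')(-10)))) = Add(13099, Mul(-1, -32)) = Add(13099, 32) = 13131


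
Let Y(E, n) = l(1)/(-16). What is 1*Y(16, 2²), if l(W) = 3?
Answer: -3/16 ≈ -0.18750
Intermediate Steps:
Y(E, n) = -3/16 (Y(E, n) = 3/(-16) = 3*(-1/16) = -3/16)
1*Y(16, 2²) = 1*(-3/16) = -3/16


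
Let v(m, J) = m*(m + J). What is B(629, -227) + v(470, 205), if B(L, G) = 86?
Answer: 317336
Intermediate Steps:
v(m, J) = m*(J + m)
B(629, -227) + v(470, 205) = 86 + 470*(205 + 470) = 86 + 470*675 = 86 + 317250 = 317336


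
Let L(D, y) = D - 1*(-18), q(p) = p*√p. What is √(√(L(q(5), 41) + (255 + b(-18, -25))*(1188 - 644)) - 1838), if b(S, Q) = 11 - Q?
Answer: √(-1838 + √(158322 + 5*√5)) ≈ 37.948*I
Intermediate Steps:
q(p) = p^(3/2)
L(D, y) = 18 + D (L(D, y) = D + 18 = 18 + D)
√(√(L(q(5), 41) + (255 + b(-18, -25))*(1188 - 644)) - 1838) = √(√((18 + 5^(3/2)) + (255 + (11 - 1*(-25)))*(1188 - 644)) - 1838) = √(√((18 + 5*√5) + (255 + (11 + 25))*544) - 1838) = √(√((18 + 5*√5) + (255 + 36)*544) - 1838) = √(√((18 + 5*√5) + 291*544) - 1838) = √(√((18 + 5*√5) + 158304) - 1838) = √(√(158322 + 5*√5) - 1838) = √(-1838 + √(158322 + 5*√5))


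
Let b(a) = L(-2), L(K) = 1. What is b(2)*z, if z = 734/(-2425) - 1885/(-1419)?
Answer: 3529579/3441075 ≈ 1.0257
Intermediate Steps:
b(a) = 1
z = 3529579/3441075 (z = 734*(-1/2425) - 1885*(-1/1419) = -734/2425 + 1885/1419 = 3529579/3441075 ≈ 1.0257)
b(2)*z = 1*(3529579/3441075) = 3529579/3441075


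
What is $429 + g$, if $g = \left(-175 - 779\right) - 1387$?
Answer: $-1912$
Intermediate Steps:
$g = -2341$ ($g = \left(-175 - 779\right) - 1387 = -954 - 1387 = -2341$)
$429 + g = 429 - 2341 = -1912$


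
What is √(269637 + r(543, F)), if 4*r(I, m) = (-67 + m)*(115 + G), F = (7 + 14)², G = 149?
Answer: √294321 ≈ 542.51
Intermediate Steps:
F = 441 (F = 21² = 441)
r(I, m) = -4422 + 66*m (r(I, m) = ((-67 + m)*(115 + 149))/4 = ((-67 + m)*264)/4 = (-17688 + 264*m)/4 = -4422 + 66*m)
√(269637 + r(543, F)) = √(269637 + (-4422 + 66*441)) = √(269637 + (-4422 + 29106)) = √(269637 + 24684) = √294321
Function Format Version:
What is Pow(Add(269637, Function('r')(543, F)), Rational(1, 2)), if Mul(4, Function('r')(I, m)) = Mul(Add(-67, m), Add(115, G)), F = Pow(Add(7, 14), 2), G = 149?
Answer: Pow(294321, Rational(1, 2)) ≈ 542.51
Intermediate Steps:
F = 441 (F = Pow(21, 2) = 441)
Function('r')(I, m) = Add(-4422, Mul(66, m)) (Function('r')(I, m) = Mul(Rational(1, 4), Mul(Add(-67, m), Add(115, 149))) = Mul(Rational(1, 4), Mul(Add(-67, m), 264)) = Mul(Rational(1, 4), Add(-17688, Mul(264, m))) = Add(-4422, Mul(66, m)))
Pow(Add(269637, Function('r')(543, F)), Rational(1, 2)) = Pow(Add(269637, Add(-4422, Mul(66, 441))), Rational(1, 2)) = Pow(Add(269637, Add(-4422, 29106)), Rational(1, 2)) = Pow(Add(269637, 24684), Rational(1, 2)) = Pow(294321, Rational(1, 2))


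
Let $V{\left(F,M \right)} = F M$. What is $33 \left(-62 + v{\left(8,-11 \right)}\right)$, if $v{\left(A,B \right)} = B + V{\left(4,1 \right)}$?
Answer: $-2277$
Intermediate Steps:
$v{\left(A,B \right)} = 4 + B$ ($v{\left(A,B \right)} = B + 4 \cdot 1 = B + 4 = 4 + B$)
$33 \left(-62 + v{\left(8,-11 \right)}\right) = 33 \left(-62 + \left(4 - 11\right)\right) = 33 \left(-62 - 7\right) = 33 \left(-69\right) = -2277$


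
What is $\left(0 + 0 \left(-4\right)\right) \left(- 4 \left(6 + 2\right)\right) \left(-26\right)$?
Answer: $0$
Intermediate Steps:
$\left(0 + 0 \left(-4\right)\right) \left(- 4 \left(6 + 2\right)\right) \left(-26\right) = \left(0 + 0\right) \left(\left(-4\right) 8\right) \left(-26\right) = 0 \left(-32\right) \left(-26\right) = 0 \left(-26\right) = 0$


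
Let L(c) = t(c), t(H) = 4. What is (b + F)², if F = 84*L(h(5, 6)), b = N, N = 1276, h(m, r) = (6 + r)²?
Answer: 2598544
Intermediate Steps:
b = 1276
L(c) = 4
F = 336 (F = 84*4 = 336)
(b + F)² = (1276 + 336)² = 1612² = 2598544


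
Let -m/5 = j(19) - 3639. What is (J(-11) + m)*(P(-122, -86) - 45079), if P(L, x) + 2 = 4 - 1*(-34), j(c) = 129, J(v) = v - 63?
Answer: -787171468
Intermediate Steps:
J(v) = -63 + v
m = 17550 (m = -5*(129 - 3639) = -5*(-3510) = 17550)
P(L, x) = 36 (P(L, x) = -2 + (4 - 1*(-34)) = -2 + (4 + 34) = -2 + 38 = 36)
(J(-11) + m)*(P(-122, -86) - 45079) = ((-63 - 11) + 17550)*(36 - 45079) = (-74 + 17550)*(-45043) = 17476*(-45043) = -787171468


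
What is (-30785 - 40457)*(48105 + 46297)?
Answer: -6725387284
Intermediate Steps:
(-30785 - 40457)*(48105 + 46297) = -71242*94402 = -6725387284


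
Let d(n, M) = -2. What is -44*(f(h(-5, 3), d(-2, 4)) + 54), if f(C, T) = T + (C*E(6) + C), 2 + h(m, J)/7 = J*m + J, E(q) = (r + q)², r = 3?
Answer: 351296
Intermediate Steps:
E(q) = (3 + q)²
h(m, J) = -14 + 7*J + 7*J*m (h(m, J) = -14 + 7*(J*m + J) = -14 + 7*(J + J*m) = -14 + (7*J + 7*J*m) = -14 + 7*J + 7*J*m)
f(C, T) = T + 82*C (f(C, T) = T + (C*(3 + 6)² + C) = T + (C*9² + C) = T + (C*81 + C) = T + (81*C + C) = T + 82*C)
-44*(f(h(-5, 3), d(-2, 4)) + 54) = -44*((-2 + 82*(-14 + 7*3 + 7*3*(-5))) + 54) = -44*((-2 + 82*(-14 + 21 - 105)) + 54) = -44*((-2 + 82*(-98)) + 54) = -44*((-2 - 8036) + 54) = -44*(-8038 + 54) = -44*(-7984) = 351296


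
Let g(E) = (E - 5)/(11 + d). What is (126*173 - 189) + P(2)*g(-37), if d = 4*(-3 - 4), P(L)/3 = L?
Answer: 367605/17 ≈ 21624.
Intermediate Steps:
P(L) = 3*L
d = -28 (d = 4*(-7) = -28)
g(E) = 5/17 - E/17 (g(E) = (E - 5)/(11 - 28) = (-5 + E)/(-17) = (-5 + E)*(-1/17) = 5/17 - E/17)
(126*173 - 189) + P(2)*g(-37) = (126*173 - 189) + (3*2)*(5/17 - 1/17*(-37)) = (21798 - 189) + 6*(5/17 + 37/17) = 21609 + 6*(42/17) = 21609 + 252/17 = 367605/17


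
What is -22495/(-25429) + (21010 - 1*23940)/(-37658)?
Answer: 460811840/478802641 ≈ 0.96243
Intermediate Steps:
-22495/(-25429) + (21010 - 1*23940)/(-37658) = -22495*(-1/25429) + (21010 - 23940)*(-1/37658) = 22495/25429 - 2930*(-1/37658) = 22495/25429 + 1465/18829 = 460811840/478802641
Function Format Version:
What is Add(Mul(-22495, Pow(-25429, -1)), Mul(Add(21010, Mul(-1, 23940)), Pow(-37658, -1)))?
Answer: Rational(460811840, 478802641) ≈ 0.96243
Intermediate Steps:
Add(Mul(-22495, Pow(-25429, -1)), Mul(Add(21010, Mul(-1, 23940)), Pow(-37658, -1))) = Add(Mul(-22495, Rational(-1, 25429)), Mul(Add(21010, -23940), Rational(-1, 37658))) = Add(Rational(22495, 25429), Mul(-2930, Rational(-1, 37658))) = Add(Rational(22495, 25429), Rational(1465, 18829)) = Rational(460811840, 478802641)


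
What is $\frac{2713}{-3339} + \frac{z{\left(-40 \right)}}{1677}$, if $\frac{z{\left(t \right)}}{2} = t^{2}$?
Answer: $\frac{2045033}{1866501} \approx 1.0956$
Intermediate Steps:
$z{\left(t \right)} = 2 t^{2}$
$\frac{2713}{-3339} + \frac{z{\left(-40 \right)}}{1677} = \frac{2713}{-3339} + \frac{2 \left(-40\right)^{2}}{1677} = 2713 \left(- \frac{1}{3339}\right) + 2 \cdot 1600 \cdot \frac{1}{1677} = - \frac{2713}{3339} + 3200 \cdot \frac{1}{1677} = - \frac{2713}{3339} + \frac{3200}{1677} = \frac{2045033}{1866501}$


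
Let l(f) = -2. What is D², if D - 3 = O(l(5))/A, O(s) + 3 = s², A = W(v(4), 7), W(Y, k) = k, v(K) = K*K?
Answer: 484/49 ≈ 9.8775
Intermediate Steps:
v(K) = K²
A = 7
O(s) = -3 + s²
D = 22/7 (D = 3 + (-3 + (-2)²)/7 = 3 + (-3 + 4)*(⅐) = 3 + 1*(⅐) = 3 + ⅐ = 22/7 ≈ 3.1429)
D² = (22/7)² = 484/49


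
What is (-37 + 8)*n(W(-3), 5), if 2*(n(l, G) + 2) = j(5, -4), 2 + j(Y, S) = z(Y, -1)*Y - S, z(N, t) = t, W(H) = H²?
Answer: 203/2 ≈ 101.50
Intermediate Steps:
j(Y, S) = -2 - S - Y (j(Y, S) = -2 + (-Y - S) = -2 + (-S - Y) = -2 - S - Y)
n(l, G) = -7/2 (n(l, G) = -2 + (-2 - 1*(-4) - 1*5)/2 = -2 + (-2 + 4 - 5)/2 = -2 + (½)*(-3) = -2 - 3/2 = -7/2)
(-37 + 8)*n(W(-3), 5) = (-37 + 8)*(-7/2) = -29*(-7/2) = 203/2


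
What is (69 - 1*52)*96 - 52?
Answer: 1580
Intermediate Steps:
(69 - 1*52)*96 - 52 = (69 - 52)*96 - 52 = 17*96 - 52 = 1632 - 52 = 1580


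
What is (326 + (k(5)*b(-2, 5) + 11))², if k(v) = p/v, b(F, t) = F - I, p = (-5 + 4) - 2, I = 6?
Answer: 2920681/25 ≈ 1.1683e+5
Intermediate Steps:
p = -3 (p = -1 - 2 = -3)
b(F, t) = -6 + F (b(F, t) = F - 1*6 = F - 6 = -6 + F)
k(v) = -3/v
(326 + (k(5)*b(-2, 5) + 11))² = (326 + ((-3/5)*(-6 - 2) + 11))² = (326 + (-3*⅕*(-8) + 11))² = (326 + (-⅗*(-8) + 11))² = (326 + (24/5 + 11))² = (326 + 79/5)² = (1709/5)² = 2920681/25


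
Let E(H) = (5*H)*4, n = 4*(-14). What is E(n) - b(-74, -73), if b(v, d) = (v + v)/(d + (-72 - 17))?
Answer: -90794/81 ≈ -1120.9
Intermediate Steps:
b(v, d) = 2*v/(-89 + d) (b(v, d) = (2*v)/(d - 89) = (2*v)/(-89 + d) = 2*v/(-89 + d))
n = -56
E(H) = 20*H
E(n) - b(-74, -73) = 20*(-56) - 2*(-74)/(-89 - 73) = -1120 - 2*(-74)/(-162) = -1120 - 2*(-74)*(-1)/162 = -1120 - 1*74/81 = -1120 - 74/81 = -90794/81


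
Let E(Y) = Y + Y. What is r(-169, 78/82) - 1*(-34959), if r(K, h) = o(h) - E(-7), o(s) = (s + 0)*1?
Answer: 1433932/41 ≈ 34974.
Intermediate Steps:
E(Y) = 2*Y
o(s) = s (o(s) = s*1 = s)
r(K, h) = 14 + h (r(K, h) = h - 2*(-7) = h - 1*(-14) = h + 14 = 14 + h)
r(-169, 78/82) - 1*(-34959) = (14 + 78/82) - 1*(-34959) = (14 + 78*(1/82)) + 34959 = (14 + 39/41) + 34959 = 613/41 + 34959 = 1433932/41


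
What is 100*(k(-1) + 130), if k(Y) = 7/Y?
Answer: 12300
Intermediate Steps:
100*(k(-1) + 130) = 100*(7/(-1) + 130) = 100*(7*(-1) + 130) = 100*(-7 + 130) = 100*123 = 12300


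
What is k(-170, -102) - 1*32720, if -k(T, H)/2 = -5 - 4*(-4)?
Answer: -32742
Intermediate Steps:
k(T, H) = -22 (k(T, H) = -2*(-5 - 4*(-4)) = -2*(-5 + 16) = -2*11 = -22)
k(-170, -102) - 1*32720 = -22 - 1*32720 = -22 - 32720 = -32742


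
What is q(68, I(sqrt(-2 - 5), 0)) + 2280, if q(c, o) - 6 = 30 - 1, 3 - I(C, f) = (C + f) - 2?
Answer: 2315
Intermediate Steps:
I(C, f) = 5 - C - f (I(C, f) = 3 - ((C + f) - 2) = 3 - (-2 + C + f) = 3 + (2 - C - f) = 5 - C - f)
q(c, o) = 35 (q(c, o) = 6 + (30 - 1) = 6 + 29 = 35)
q(68, I(sqrt(-2 - 5), 0)) + 2280 = 35 + 2280 = 2315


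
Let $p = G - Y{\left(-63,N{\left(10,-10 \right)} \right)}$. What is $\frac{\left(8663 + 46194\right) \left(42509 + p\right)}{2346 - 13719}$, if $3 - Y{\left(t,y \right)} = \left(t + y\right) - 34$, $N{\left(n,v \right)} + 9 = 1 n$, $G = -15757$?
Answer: $- \frac{1462103621}{11373} \approx -1.2856 \cdot 10^{5}$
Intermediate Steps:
$N{\left(n,v \right)} = -9 + n$ ($N{\left(n,v \right)} = -9 + 1 n = -9 + n$)
$Y{\left(t,y \right)} = 37 - t - y$ ($Y{\left(t,y \right)} = 3 - \left(\left(t + y\right) - 34\right) = 3 - \left(-34 + t + y\right) = 37 - t - y$)
$p = -15856$ ($p = -15757 - \left(37 - -63 - \left(-9 + 10\right)\right) = -15757 - \left(37 + 63 - 1\right) = -15757 - 99 = -15856$)
$\frac{\left(8663 + 46194\right) \left(42509 + p\right)}{2346 - 13719} = \frac{\left(8663 + 46194\right) \left(42509 - 15856\right)}{2346 - 13719} = \frac{54857 \cdot 26653}{-11373} = 1462103621 \left(- \frac{1}{11373}\right) = - \frac{1462103621}{11373}$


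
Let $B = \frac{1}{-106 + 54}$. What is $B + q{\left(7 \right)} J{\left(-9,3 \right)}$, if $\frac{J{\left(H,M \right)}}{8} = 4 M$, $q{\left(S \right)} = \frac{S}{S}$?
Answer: $\frac{4991}{52} \approx 95.981$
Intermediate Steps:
$B = - \frac{1}{52}$ ($B = \frac{1}{-52} = - \frac{1}{52} \approx -0.019231$)
$q{\left(S \right)} = 1$
$J{\left(H,M \right)} = 32 M$ ($J{\left(H,M \right)} = 8 \cdot 4 M = 32 M$)
$B + q{\left(7 \right)} J{\left(-9,3 \right)} = - \frac{1}{52} + 1 \cdot 32 \cdot 3 = - \frac{1}{52} + 1 \cdot 96 = - \frac{1}{52} + 96 = \frac{4991}{52}$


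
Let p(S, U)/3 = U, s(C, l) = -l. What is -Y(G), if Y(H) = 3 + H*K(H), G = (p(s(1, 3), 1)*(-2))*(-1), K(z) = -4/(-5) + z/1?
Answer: -219/5 ≈ -43.800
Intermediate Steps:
p(S, U) = 3*U
K(z) = ⅘ + z (K(z) = -4*(-⅕) + z*1 = ⅘ + z)
G = 6 (G = ((3*1)*(-2))*(-1) = (3*(-2))*(-1) = -6*(-1) = 6)
Y(H) = 3 + H*(⅘ + H)
-Y(G) = -(3 + (⅕)*6*(4 + 5*6)) = -(3 + (⅕)*6*(4 + 30)) = -(3 + (⅕)*6*34) = -(3 + 204/5) = -1*219/5 = -219/5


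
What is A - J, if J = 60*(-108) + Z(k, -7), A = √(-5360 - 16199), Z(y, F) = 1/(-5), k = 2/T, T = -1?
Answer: 32401/5 + I*√21559 ≈ 6480.2 + 146.83*I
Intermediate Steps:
k = -2 (k = 2/(-1) = 2*(-1) = -2)
Z(y, F) = -⅕
A = I*√21559 (A = √(-21559) = I*√21559 ≈ 146.83*I)
J = -32401/5 (J = 60*(-108) - ⅕ = -6480 - ⅕ = -32401/5 ≈ -6480.2)
A - J = I*√21559 - 1*(-32401/5) = I*√21559 + 32401/5 = 32401/5 + I*√21559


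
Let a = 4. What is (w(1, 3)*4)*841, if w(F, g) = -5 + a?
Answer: -3364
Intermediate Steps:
w(F, g) = -1 (w(F, g) = -5 + 4 = -1)
(w(1, 3)*4)*841 = -1*4*841 = -4*841 = -3364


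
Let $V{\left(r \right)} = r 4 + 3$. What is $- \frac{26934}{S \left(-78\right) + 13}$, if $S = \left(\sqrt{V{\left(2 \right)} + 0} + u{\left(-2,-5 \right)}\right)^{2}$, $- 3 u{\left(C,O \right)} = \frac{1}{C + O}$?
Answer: $\frac{37839010986}{1186362229} - \frac{332581032 \sqrt{11}}{1186362229} \approx 30.965$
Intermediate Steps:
$V{\left(r \right)} = 3 + 4 r$ ($V{\left(r \right)} = 4 r + 3 = 3 + 4 r$)
$u{\left(C,O \right)} = - \frac{1}{3 \left(C + O\right)}$
$S = \left(\frac{1}{21} + \sqrt{11}\right)^{2}$ ($S = \left(\sqrt{\left(3 + 4 \cdot 2\right) + 0} - \frac{1}{3 \left(-2\right) + 3 \left(-5\right)}\right)^{2} = \left(\sqrt{\left(3 + 8\right) + 0} - \frac{1}{-6 - 15}\right)^{2} = \left(\sqrt{11 + 0} - \frac{1}{-21}\right)^{2} = \left(\sqrt{11} - - \frac{1}{21}\right)^{2} = \left(\sqrt{11} + \frac{1}{21}\right)^{2} = \left(\frac{1}{21} + \sqrt{11}\right)^{2} \approx 11.318$)
$- \frac{26934}{S \left(-78\right) + 13} = - \frac{26934}{\left(\frac{4852}{441} + \frac{2 \sqrt{11}}{21}\right) \left(-78\right) + 13} = - \frac{26934}{\left(- \frac{126152}{147} - \frac{52 \sqrt{11}}{7}\right) + 13} = - \frac{26934}{- \frac{124241}{147} - \frac{52 \sqrt{11}}{7}}$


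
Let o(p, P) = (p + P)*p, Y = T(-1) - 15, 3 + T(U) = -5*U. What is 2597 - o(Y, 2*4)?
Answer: 2532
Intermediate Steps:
T(U) = -3 - 5*U
Y = -13 (Y = (-3 - 5*(-1)) - 15 = (-3 + 5) - 15 = 2 - 15 = -13)
o(p, P) = p*(P + p) (o(p, P) = (P + p)*p = p*(P + p))
2597 - o(Y, 2*4) = 2597 - (-13)*(2*4 - 13) = 2597 - (-13)*(8 - 13) = 2597 - (-13)*(-5) = 2597 - 1*65 = 2597 - 65 = 2532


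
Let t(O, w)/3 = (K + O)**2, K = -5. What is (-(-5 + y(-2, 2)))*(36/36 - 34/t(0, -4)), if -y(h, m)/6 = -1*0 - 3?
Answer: -533/75 ≈ -7.1067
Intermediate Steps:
t(O, w) = 3*(-5 + O)**2
y(h, m) = 18 (y(h, m) = -6*(-1*0 - 3) = -6*(0 - 3) = -6*(-3) = 18)
(-(-5 + y(-2, 2)))*(36/36 - 34/t(0, -4)) = (-(-5 + 18))*(36/36 - 34*1/(3*(-5 + 0)**2)) = (-1*13)*(36*(1/36) - 34/(3*(-5)**2)) = -13*(1 - 34/(3*25)) = -13*(1 - 34/75) = -13*41/75 = -533/75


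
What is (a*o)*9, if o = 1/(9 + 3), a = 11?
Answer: 33/4 ≈ 8.2500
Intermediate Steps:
o = 1/12 ≈ 0.083333
(a*o)*9 = (11*(1/12))*9 = (11/12)*9 = 33/4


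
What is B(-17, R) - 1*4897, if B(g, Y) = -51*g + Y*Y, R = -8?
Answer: -3966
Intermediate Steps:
B(g, Y) = Y² - 51*g (B(g, Y) = -51*g + Y² = Y² - 51*g)
B(-17, R) - 1*4897 = ((-8)² - 51*(-17)) - 1*4897 = (64 + 867) - 4897 = 931 - 4897 = -3966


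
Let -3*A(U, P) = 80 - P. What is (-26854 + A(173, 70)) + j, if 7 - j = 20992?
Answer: -143527/3 ≈ -47842.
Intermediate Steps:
A(U, P) = -80/3 + P/3 (A(U, P) = -(80 - P)/3 = -80/3 + P/3)
j = -20985 (j = 7 - 1*20992 = 7 - 20992 = -20985)
(-26854 + A(173, 70)) + j = (-26854 + (-80/3 + (1/3)*70)) - 20985 = (-26854 + (-80/3 + 70/3)) - 20985 = (-26854 - 10/3) - 20985 = -80572/3 - 20985 = -143527/3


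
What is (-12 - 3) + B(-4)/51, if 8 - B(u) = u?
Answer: -251/17 ≈ -14.765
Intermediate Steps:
B(u) = 8 - u
(-12 - 3) + B(-4)/51 = (-12 - 3) + (8 - 1*(-4))/51 = -15 + (8 + 4)*(1/51) = -15 + 12*(1/51) = -15 + 4/17 = -251/17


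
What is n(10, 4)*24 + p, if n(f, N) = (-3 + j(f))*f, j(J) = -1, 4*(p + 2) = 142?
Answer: -1853/2 ≈ -926.50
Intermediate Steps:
p = 67/2 (p = -2 + (¼)*142 = -2 + 71/2 = 67/2 ≈ 33.500)
n(f, N) = -4*f (n(f, N) = (-3 - 1)*f = -4*f)
n(10, 4)*24 + p = -4*10*24 + 67/2 = -40*24 + 67/2 = -960 + 67/2 = -1853/2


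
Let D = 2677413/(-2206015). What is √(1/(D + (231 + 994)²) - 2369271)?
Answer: I*√25964221967779074195471035453894/3310398581962 ≈ 1539.2*I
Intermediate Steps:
D = -2677413/2206015 (D = 2677413*(-1/2206015) = -2677413/2206015 ≈ -1.2137)
√(1/(D + (231 + 994)²) - 2369271) = √(1/(-2677413/2206015 + (231 + 994)²) - 2369271) = √(1/(-2677413/2206015 + 1225²) - 2369271) = √(1/(-2677413/2206015 + 1500625) - 2369271) = √(1/(3310398581962/2206015) - 2369271) = √(2206015/3310398581962 - 2369271) = √(-7843231358681483687/3310398581962) = I*√25964221967779074195471035453894/3310398581962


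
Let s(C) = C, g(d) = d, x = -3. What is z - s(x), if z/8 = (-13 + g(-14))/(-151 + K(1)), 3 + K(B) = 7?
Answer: 219/49 ≈ 4.4694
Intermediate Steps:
K(B) = 4 (K(B) = -3 + 7 = 4)
z = 72/49 (z = 8*((-13 - 14)/(-151 + 4)) = 8*(-27/(-147)) = 8*(-27*(-1/147)) = 8*(9/49) = 72/49 ≈ 1.4694)
z - s(x) = 72/49 - 1*(-3) = 72/49 + 3 = 219/49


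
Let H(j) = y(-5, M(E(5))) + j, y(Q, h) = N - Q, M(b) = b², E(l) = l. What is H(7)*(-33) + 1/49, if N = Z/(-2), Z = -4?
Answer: -22637/49 ≈ -461.98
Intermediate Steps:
N = 2 (N = -4/(-2) = -4*(-½) = 2)
y(Q, h) = 2 - Q
H(j) = 7 + j (H(j) = (2 - 1*(-5)) + j = (2 + 5) + j = 7 + j)
H(7)*(-33) + 1/49 = (7 + 7)*(-33) + 1/49 = 14*(-33) + 1/49 = -462 + 1/49 = -22637/49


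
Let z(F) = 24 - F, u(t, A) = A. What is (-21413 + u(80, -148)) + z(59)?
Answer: -21596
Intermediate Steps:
(-21413 + u(80, -148)) + z(59) = (-21413 - 148) + (24 - 1*59) = -21561 + (24 - 59) = -21561 - 35 = -21596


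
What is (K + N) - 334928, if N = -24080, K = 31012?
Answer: -327996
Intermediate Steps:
(K + N) - 334928 = (31012 - 24080) - 334928 = 6932 - 334928 = -327996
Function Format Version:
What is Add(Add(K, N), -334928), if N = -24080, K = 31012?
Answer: -327996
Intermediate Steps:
Add(Add(K, N), -334928) = Add(Add(31012, -24080), -334928) = Add(6932, -334928) = -327996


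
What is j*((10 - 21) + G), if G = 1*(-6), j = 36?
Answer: -612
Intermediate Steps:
G = -6
j*((10 - 21) + G) = 36*((10 - 21) - 6) = 36*(-11 - 6) = 36*(-17) = -612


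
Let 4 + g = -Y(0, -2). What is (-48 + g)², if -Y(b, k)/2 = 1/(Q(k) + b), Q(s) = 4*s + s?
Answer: 68121/25 ≈ 2724.8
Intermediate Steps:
Q(s) = 5*s
Y(b, k) = -2/(b + 5*k) (Y(b, k) = -2/(5*k + b) = -2/(b + 5*k))
g = -21/5 (g = -4 - (-2)/(0 + 5*(-2)) = -4 - (-2)/(0 - 10) = -4 - (-2)/(-10) = -4 - (-2)*(-1)/10 = -4 - 1*⅕ = -4 - ⅕ = -21/5 ≈ -4.2000)
(-48 + g)² = (-48 - 21/5)² = (-261/5)² = 68121/25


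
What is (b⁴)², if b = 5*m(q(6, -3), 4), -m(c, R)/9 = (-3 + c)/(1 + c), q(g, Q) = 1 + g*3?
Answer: 2821109907456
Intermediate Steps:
q(g, Q) = 1 + 3*g
m(c, R) = -9*(-3 + c)/(1 + c)
b = -36 (b = 5*(9*(3 - (1 + 3*6))/(1 + (1 + 3*6))) = 5*(9*(3 - (1 + 18))/(1 + (1 + 18))) = 5*(9*(3 - 1*19)/(1 + 19)) = 5*(9*(3 - 19)/20) = 5*(9*(1/20)*(-16)) = 5*(-36/5) = -36)
(b⁴)² = ((-36)⁴)² = 1679616² = 2821109907456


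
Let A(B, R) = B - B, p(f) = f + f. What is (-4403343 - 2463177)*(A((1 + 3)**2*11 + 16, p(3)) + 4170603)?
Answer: -28637528911560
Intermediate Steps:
p(f) = 2*f
A(B, R) = 0
(-4403343 - 2463177)*(A((1 + 3)**2*11 + 16, p(3)) + 4170603) = (-4403343 - 2463177)*(0 + 4170603) = -6866520*4170603 = -28637528911560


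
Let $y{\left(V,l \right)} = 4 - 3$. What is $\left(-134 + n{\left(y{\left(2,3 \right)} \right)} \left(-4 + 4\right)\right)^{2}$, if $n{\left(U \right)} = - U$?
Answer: $17956$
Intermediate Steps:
$y{\left(V,l \right)} = 1$ ($y{\left(V,l \right)} = 4 - 3 = 1$)
$\left(-134 + n{\left(y{\left(2,3 \right)} \right)} \left(-4 + 4\right)\right)^{2} = \left(-134 + \left(-1\right) 1 \left(-4 + 4\right)\right)^{2} = \left(-134 - 0\right)^{2} = \left(-134 + 0\right)^{2} = \left(-134\right)^{2} = 17956$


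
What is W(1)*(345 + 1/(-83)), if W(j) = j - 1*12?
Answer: -314974/83 ≈ -3794.9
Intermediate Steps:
W(j) = -12 + j (W(j) = j - 12 = -12 + j)
W(1)*(345 + 1/(-83)) = (-12 + 1)*(345 + 1/(-83)) = -11*(345 - 1/83) = -11*28634/83 = -314974/83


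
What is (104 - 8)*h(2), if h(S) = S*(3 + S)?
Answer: 960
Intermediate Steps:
(104 - 8)*h(2) = (104 - 8)*(2*(3 + 2)) = 96*(2*5) = 96*10 = 960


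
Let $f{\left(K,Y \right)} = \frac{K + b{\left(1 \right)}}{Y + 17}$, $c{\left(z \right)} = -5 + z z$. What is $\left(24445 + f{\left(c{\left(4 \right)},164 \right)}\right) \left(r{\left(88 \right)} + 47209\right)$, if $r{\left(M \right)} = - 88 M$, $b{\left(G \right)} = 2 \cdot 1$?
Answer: $\frac{174615181470}{181} \approx 9.6472 \cdot 10^{8}$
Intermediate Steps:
$c{\left(z \right)} = -5 + z^{2}$
$b{\left(G \right)} = 2$
$f{\left(K,Y \right)} = \frac{2 + K}{17 + Y}$ ($f{\left(K,Y \right)} = \frac{K + 2}{Y + 17} = \frac{2 + K}{17 + Y}$)
$\left(24445 + f{\left(c{\left(4 \right)},164 \right)}\right) \left(r{\left(88 \right)} + 47209\right) = \left(24445 + \frac{2 - \left(5 - 4^{2}\right)}{17 + 164}\right) \left(\left(-88\right) 88 + 47209\right) = \left(24445 + \frac{2 + \left(-5 + 16\right)}{181}\right) \left(-7744 + 47209\right) = \left(24445 + \frac{2 + 11}{181}\right) 39465 = \left(24445 + \frac{1}{181} \cdot 13\right) 39465 = \left(24445 + \frac{13}{181}\right) 39465 = \frac{4424558}{181} \cdot 39465 = \frac{174615181470}{181}$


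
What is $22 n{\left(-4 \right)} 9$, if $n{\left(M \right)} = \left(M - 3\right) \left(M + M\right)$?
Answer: $11088$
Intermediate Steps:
$n{\left(M \right)} = 2 M \left(-3 + M\right)$ ($n{\left(M \right)} = \left(-3 + M\right) 2 M = 2 M \left(-3 + M\right)$)
$22 n{\left(-4 \right)} 9 = 22 \cdot 2 \left(-4\right) \left(-3 - 4\right) 9 = 22 \cdot 2 \left(-4\right) \left(-7\right) 9 = 22 \cdot 56 \cdot 9 = 1232 \cdot 9 = 11088$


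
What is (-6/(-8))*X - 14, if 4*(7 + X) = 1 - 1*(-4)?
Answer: -293/16 ≈ -18.313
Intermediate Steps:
X = -23/4 (X = -7 + (1 - 1*(-4))/4 = -7 + (1 + 4)/4 = -7 + (¼)*5 = -7 + 5/4 = -23/4 ≈ -5.7500)
(-6/(-8))*X - 14 = -6/(-8)*(-23/4) - 14 = -6*(-⅛)*(-23/4) - 14 = (¾)*(-23/4) - 14 = -69/16 - 14 = -293/16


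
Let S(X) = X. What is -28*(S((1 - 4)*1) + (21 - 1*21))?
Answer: 84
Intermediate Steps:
-28*(S((1 - 4)*1) + (21 - 1*21)) = -28*((1 - 4)*1 + (21 - 1*21)) = -28*(-3*1 + (21 - 21)) = -28*(-3 + 0) = -28*(-3) = 84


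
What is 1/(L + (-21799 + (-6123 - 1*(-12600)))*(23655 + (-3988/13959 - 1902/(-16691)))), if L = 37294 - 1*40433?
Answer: -4957227/1796709338456183 ≈ -2.7591e-9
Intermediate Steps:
L = -3139 (L = 37294 - 40433 = -3139)
1/(L + (-21799 + (-6123 - 1*(-12600)))*(23655 + (-3988/13959 - 1902/(-16691)))) = 1/(-3139 + (-21799 + (-6123 - 1*(-12600)))*(23655 + (-3988/13959 - 1902/(-16691)))) = 1/(-3139 + (-21799 + (-6123 + 12600))*(23655 + (-3988*1/13959 - 1902*(-1/16691)))) = 1/(-3139 + (-21799 + 6477)*(23655 + (-3988/13959 + 1902/16691))) = 1/(-3139 - 15322*(23655 - 40013690/232989669)) = 1/(-3139 - 15322*5511330606505/232989669) = 1/(-3139 - 1796693777720630/4957227) = 1/(-1796709338456183/4957227) = -4957227/1796709338456183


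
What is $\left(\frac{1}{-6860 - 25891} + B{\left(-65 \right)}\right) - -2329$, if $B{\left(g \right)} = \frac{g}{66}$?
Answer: $\frac{1677386111}{720522} \approx 2328.0$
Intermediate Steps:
$B{\left(g \right)} = \frac{g}{66}$ ($B{\left(g \right)} = g \frac{1}{66} = \frac{g}{66}$)
$\left(\frac{1}{-6860 - 25891} + B{\left(-65 \right)}\right) - -2329 = \left(\frac{1}{-6860 - 25891} + \frac{1}{66} \left(-65\right)\right) - -2329 = \left(\frac{1}{-32751} - \frac{65}{66}\right) + \left(-14586 + 16915\right) = \left(- \frac{1}{32751} - \frac{65}{66}\right) + 2329 = - \frac{709627}{720522} + 2329 = \frac{1677386111}{720522}$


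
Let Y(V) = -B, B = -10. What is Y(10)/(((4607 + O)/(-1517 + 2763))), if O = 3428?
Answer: 2492/1607 ≈ 1.5507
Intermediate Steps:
Y(V) = 10 (Y(V) = -1*(-10) = 10)
Y(10)/(((4607 + O)/(-1517 + 2763))) = 10/(((4607 + 3428)/(-1517 + 2763))) = 10/((8035/1246)) = 10/((8035*(1/1246))) = 10/(8035/1246) = 10*(1246/8035) = 2492/1607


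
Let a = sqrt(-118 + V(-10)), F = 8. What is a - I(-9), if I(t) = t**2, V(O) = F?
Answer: -81 + I*sqrt(110) ≈ -81.0 + 10.488*I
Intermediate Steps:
V(O) = 8
a = I*sqrt(110) (a = sqrt(-118 + 8) = sqrt(-110) = I*sqrt(110) ≈ 10.488*I)
a - I(-9) = I*sqrt(110) - 1*(-9)**2 = I*sqrt(110) - 1*81 = I*sqrt(110) - 81 = -81 + I*sqrt(110)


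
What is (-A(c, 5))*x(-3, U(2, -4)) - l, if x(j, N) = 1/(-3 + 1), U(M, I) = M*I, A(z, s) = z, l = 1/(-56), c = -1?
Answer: -27/56 ≈ -0.48214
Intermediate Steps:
l = -1/56 ≈ -0.017857
U(M, I) = I*M
x(j, N) = -½ (x(j, N) = 1/(-2) = -½)
(-A(c, 5))*x(-3, U(2, -4)) - l = -1*(-1)*(-½) - 1*(-1/56) = 1*(-½) + 1/56 = -½ + 1/56 = -27/56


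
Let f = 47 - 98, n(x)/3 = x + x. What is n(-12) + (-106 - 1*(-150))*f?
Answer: -2316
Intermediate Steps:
n(x) = 6*x (n(x) = 3*(x + x) = 3*(2*x) = 6*x)
f = -51
n(-12) + (-106 - 1*(-150))*f = 6*(-12) + (-106 - 1*(-150))*(-51) = -72 + (-106 + 150)*(-51) = -72 + 44*(-51) = -72 - 2244 = -2316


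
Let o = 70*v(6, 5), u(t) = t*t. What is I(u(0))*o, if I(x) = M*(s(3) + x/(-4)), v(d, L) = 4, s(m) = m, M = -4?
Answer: -3360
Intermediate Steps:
u(t) = t²
I(x) = -12 + x (I(x) = -4*(3 + x/(-4)) = -4*(3 + x*(-¼)) = -4*(3 - x/4) = -12 + x)
o = 280 (o = 70*4 = 280)
I(u(0))*o = (-12 + 0²)*280 = (-12 + 0)*280 = -12*280 = -3360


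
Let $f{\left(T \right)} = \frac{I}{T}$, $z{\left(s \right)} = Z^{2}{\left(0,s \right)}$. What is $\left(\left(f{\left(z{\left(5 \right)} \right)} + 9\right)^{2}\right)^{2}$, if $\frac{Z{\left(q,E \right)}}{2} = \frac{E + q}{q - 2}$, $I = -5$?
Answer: $\frac{3748096}{625} \approx 5997.0$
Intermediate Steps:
$Z{\left(q,E \right)} = \frac{2 \left(E + q\right)}{-2 + q}$ ($Z{\left(q,E \right)} = 2 \frac{E + q}{q - 2} = 2 \frac{E + q}{-2 + q} = \frac{2 \left(E + q\right)}{-2 + q}$)
$z{\left(s \right)} = s^{2}$ ($z{\left(s \right)} = \left(\frac{2 \left(s + 0\right)}{-2 + 0}\right)^{2} = \left(\frac{2 s}{-2}\right)^{2} = \left(2 \left(- \frac{1}{2}\right) s\right)^{2} = \left(- s\right)^{2} = s^{2}$)
$f{\left(T \right)} = - \frac{5}{T}$
$\left(\left(f{\left(z{\left(5 \right)} \right)} + 9\right)^{2}\right)^{2} = \left(\left(- \frac{5}{5^{2}} + 9\right)^{2}\right)^{2} = \left(\left(- \frac{5}{25} + 9\right)^{2}\right)^{2} = \left(\left(\left(-5\right) \frac{1}{25} + 9\right)^{2}\right)^{2} = \left(\left(- \frac{1}{5} + 9\right)^{2}\right)^{2} = \left(\left(\frac{44}{5}\right)^{2}\right)^{2} = \left(\frac{1936}{25}\right)^{2} = \frac{3748096}{625}$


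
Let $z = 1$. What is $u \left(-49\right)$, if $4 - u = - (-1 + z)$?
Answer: $-196$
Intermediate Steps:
$u = 4$ ($u = 4 - - (-1 + 1) = 4 - \left(-1\right) 0 = 4 - 0 = 4 + 0 = 4$)
$u \left(-49\right) = 4 \left(-49\right) = -196$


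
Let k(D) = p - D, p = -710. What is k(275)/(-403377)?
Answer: 985/403377 ≈ 0.0024419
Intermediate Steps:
k(D) = -710 - D
k(275)/(-403377) = (-710 - 1*275)/(-403377) = (-710 - 275)*(-1/403377) = -985*(-1/403377) = 985/403377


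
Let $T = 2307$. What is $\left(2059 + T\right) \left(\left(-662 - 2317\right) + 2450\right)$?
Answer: $-2309614$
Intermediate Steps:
$\left(2059 + T\right) \left(\left(-662 - 2317\right) + 2450\right) = \left(2059 + 2307\right) \left(\left(-662 - 2317\right) + 2450\right) = 4366 \left(\left(-662 - 2317\right) + 2450\right) = 4366 \left(-2979 + 2450\right) = 4366 \left(-529\right) = -2309614$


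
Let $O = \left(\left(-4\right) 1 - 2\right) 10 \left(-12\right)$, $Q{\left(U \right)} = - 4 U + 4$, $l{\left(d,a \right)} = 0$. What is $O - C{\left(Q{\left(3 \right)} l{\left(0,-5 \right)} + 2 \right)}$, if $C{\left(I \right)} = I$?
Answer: $718$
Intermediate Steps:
$Q{\left(U \right)} = 4 - 4 U$
$O = 720$ ($O = \left(-4 - 2\right) 10 \left(-12\right) = \left(-6\right) 10 \left(-12\right) = \left(-60\right) \left(-12\right) = 720$)
$O - C{\left(Q{\left(3 \right)} l{\left(0,-5 \right)} + 2 \right)} = 720 - \left(\left(4 - 12\right) 0 + 2\right) = 720 - \left(\left(-8\right) 0 + 2\right) = 720 - \left(0 + 2\right) = 720 - 2 = 718$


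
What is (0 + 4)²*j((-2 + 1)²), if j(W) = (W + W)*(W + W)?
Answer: 64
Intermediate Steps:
j(W) = 4*W² (j(W) = (2*W)*(2*W) = 4*W²)
(0 + 4)²*j((-2 + 1)²) = (0 + 4)²*(4*((-2 + 1)²)²) = 4²*(4*((-1)²)²) = 16*(4*1²) = 16*(4*1) = 16*4 = 64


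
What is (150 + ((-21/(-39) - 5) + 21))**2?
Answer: 4687225/169 ≈ 27735.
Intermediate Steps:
(150 + ((-21/(-39) - 5) + 21))**2 = (150 + ((-21*(-1/39) - 5) + 21))**2 = (150 + ((7/13 - 5) + 21))**2 = (150 + (-58/13 + 21))**2 = (150 + 215/13)**2 = (2165/13)**2 = 4687225/169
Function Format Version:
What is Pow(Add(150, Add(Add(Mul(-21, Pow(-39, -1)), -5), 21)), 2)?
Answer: Rational(4687225, 169) ≈ 27735.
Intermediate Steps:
Pow(Add(150, Add(Add(Mul(-21, Pow(-39, -1)), -5), 21)), 2) = Pow(Add(150, Add(Add(Mul(-21, Rational(-1, 39)), -5), 21)), 2) = Pow(Add(150, Add(Add(Rational(7, 13), -5), 21)), 2) = Pow(Add(150, Add(Rational(-58, 13), 21)), 2) = Pow(Add(150, Rational(215, 13)), 2) = Pow(Rational(2165, 13), 2) = Rational(4687225, 169)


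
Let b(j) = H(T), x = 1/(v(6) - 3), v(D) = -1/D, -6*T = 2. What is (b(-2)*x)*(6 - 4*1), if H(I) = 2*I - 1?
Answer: 20/19 ≈ 1.0526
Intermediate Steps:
T = -⅓ (T = -⅙*2 = -⅓ ≈ -0.33333)
x = -6/19 (x = 1/(-1/6 - 3) = 1/(-1*⅙ - 3) = 1/(-⅙ - 3) = 1/(-19/6) = -6/19 ≈ -0.31579)
H(I) = -1 + 2*I
b(j) = -5/3 (b(j) = -1 + 2*(-⅓) = -1 - ⅔ = -5/3)
(b(-2)*x)*(6 - 4*1) = (-5/3*(-6/19))*(6 - 4*1) = 10*(6 - 4)/19 = (10/19)*2 = 20/19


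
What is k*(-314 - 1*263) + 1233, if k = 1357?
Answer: -781756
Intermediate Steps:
k*(-314 - 1*263) + 1233 = 1357*(-314 - 1*263) + 1233 = 1357*(-314 - 263) + 1233 = 1357*(-577) + 1233 = -782989 + 1233 = -781756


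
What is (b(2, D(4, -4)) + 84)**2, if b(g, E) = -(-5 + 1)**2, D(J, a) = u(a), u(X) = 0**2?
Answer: 4624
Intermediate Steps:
u(X) = 0
D(J, a) = 0
b(g, E) = -16 (b(g, E) = -1*(-4)**2 = -1*16 = -16)
(b(2, D(4, -4)) + 84)**2 = (-16 + 84)**2 = 68**2 = 4624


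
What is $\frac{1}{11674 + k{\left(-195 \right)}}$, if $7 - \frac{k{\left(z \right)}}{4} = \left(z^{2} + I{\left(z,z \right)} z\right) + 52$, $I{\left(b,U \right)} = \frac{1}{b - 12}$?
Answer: $- \frac{69}{9702074} \approx -7.1119 \cdot 10^{-6}$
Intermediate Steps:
$I{\left(b,U \right)} = \frac{1}{-12 + b}$
$k{\left(z \right)} = -180 - 4 z^{2} - \frac{4 z}{-12 + z}$ ($k{\left(z \right)} = 28 - 4 \left(\left(z^{2} + \frac{z}{-12 + z}\right) + 52\right) = 28 - 4 \left(52 + z^{2} + \frac{z}{-12 + z}\right) = 28 - \left(208 + 4 z^{2} + \frac{4 z}{-12 + z}\right) = -180 - 4 z^{2} - \frac{4 z}{-12 + z}$)
$\frac{1}{11674 + k{\left(-195 \right)}} = \frac{1}{11674 + \frac{4 \left(\left(-1\right) \left(-195\right) + \left(-45 - \left(-195\right)^{2}\right) \left(-12 - 195\right)\right)}{-12 - 195}} = \frac{1}{11674 + \frac{4 \left(195 + \left(-45 - 38025\right) \left(-207\right)\right)}{-207}} = \frac{1}{11674 + 4 \left(- \frac{1}{207}\right) \left(195 + \left(-45 - 38025\right) \left(-207\right)\right)} = \frac{1}{11674 + 4 \left(- \frac{1}{207}\right) \left(195 - -7880490\right)} = \frac{1}{11674 + 4 \left(- \frac{1}{207}\right) \left(195 + 7880490\right)} = \frac{1}{11674 + 4 \left(- \frac{1}{207}\right) 7880685} = \frac{1}{11674 - \frac{10507580}{69}} = \frac{1}{- \frac{9702074}{69}} = - \frac{69}{9702074}$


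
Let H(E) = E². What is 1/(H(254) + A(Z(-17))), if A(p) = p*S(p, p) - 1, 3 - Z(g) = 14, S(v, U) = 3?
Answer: 1/64482 ≈ 1.5508e-5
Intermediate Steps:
Z(g) = -11 (Z(g) = 3 - 1*14 = 3 - 14 = -11)
A(p) = -1 + 3*p (A(p) = p*3 - 1 = 3*p - 1 = -1 + 3*p)
1/(H(254) + A(Z(-17))) = 1/(254² + (-1 + 3*(-11))) = 1/(64516 + (-1 - 33)) = 1/(64516 - 34) = 1/64482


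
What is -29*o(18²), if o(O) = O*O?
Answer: -3044304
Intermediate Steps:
o(O) = O²
-29*o(18²) = -29*(18²)² = -29*324² = -29*104976 = -3044304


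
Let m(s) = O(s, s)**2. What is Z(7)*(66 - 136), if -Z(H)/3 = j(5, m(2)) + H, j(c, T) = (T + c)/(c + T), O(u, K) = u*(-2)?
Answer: 1680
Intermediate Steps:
O(u, K) = -2*u
m(s) = 4*s**2 (m(s) = (-2*s)**2 = 4*s**2)
j(c, T) = 1 (j(c, T) = (T + c)/(T + c) = 1)
Z(H) = -3 - 3*H (Z(H) = -3*(1 + H) = -3 - 3*H)
Z(7)*(66 - 136) = (-3 - 3*7)*(66 - 136) = (-3 - 21)*(-70) = -24*(-70) = 1680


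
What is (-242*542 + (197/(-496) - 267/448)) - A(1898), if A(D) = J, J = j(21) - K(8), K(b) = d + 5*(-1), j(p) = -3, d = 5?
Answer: -1821577761/13888 ≈ -1.3116e+5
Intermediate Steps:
K(b) = 0 (K(b) = 5 + 5*(-1) = 5 - 5 = 0)
J = -3 (J = -3 - 1*0 = -3 + 0 = -3)
A(D) = -3
(-242*542 + (197/(-496) - 267/448)) - A(1898) = (-242*542 + (197/(-496) - 267/448)) - 1*(-3) = (-131164 + (197*(-1/496) - 267*1/448)) + 3 = (-131164 + (-197/496 - 267/448)) + 3 = (-131164 - 13793/13888) + 3 = -1821619425/13888 + 3 = -1821577761/13888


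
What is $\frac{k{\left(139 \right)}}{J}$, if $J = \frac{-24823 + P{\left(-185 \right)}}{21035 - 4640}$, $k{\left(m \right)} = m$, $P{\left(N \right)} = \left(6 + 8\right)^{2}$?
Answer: $- \frac{759635}{8209} \approx -92.537$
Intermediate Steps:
$P{\left(N \right)} = 196$ ($P{\left(N \right)} = 14^{2} = 196$)
$J = - \frac{8209}{5465}$ ($J = \frac{-24823 + 196}{21035 - 4640} = - \frac{24627}{16395} = \left(-24627\right) \frac{1}{16395} = - \frac{8209}{5465} \approx -1.5021$)
$\frac{k{\left(139 \right)}}{J} = \frac{139}{- \frac{8209}{5465}} = 139 \left(- \frac{5465}{8209}\right) = - \frac{759635}{8209}$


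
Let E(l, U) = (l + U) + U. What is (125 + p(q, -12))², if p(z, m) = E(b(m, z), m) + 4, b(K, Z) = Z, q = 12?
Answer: 13689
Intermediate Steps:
E(l, U) = l + 2*U (E(l, U) = (U + l) + U = l + 2*U)
p(z, m) = 4 + z + 2*m (p(z, m) = (z + 2*m) + 4 = 4 + z + 2*m)
(125 + p(q, -12))² = (125 + (4 + 12 + 2*(-12)))² = (125 + (4 + 12 - 24))² = (125 - 8)² = 117² = 13689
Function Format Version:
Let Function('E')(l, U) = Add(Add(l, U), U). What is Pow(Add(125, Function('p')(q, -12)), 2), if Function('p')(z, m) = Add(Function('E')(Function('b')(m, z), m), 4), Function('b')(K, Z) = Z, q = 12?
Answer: 13689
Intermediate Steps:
Function('E')(l, U) = Add(l, Mul(2, U)) (Function('E')(l, U) = Add(Add(U, l), U) = Add(l, Mul(2, U)))
Function('p')(z, m) = Add(4, z, Mul(2, m)) (Function('p')(z, m) = Add(Add(z, Mul(2, m)), 4) = Add(4, z, Mul(2, m)))
Pow(Add(125, Function('p')(q, -12)), 2) = Pow(Add(125, Add(4, 12, Mul(2, -12))), 2) = Pow(Add(125, Add(4, 12, -24)), 2) = Pow(Add(125, -8), 2) = Pow(117, 2) = 13689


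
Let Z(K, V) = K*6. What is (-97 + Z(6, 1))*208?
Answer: -12688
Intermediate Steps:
Z(K, V) = 6*K
(-97 + Z(6, 1))*208 = (-97 + 6*6)*208 = (-97 + 36)*208 = -61*208 = -12688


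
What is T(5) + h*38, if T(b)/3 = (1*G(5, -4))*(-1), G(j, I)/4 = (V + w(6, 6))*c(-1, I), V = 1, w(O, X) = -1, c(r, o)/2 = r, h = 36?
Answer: 1368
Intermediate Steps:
c(r, o) = 2*r
G(j, I) = 0 (G(j, I) = 4*((1 - 1)*(2*(-1))) = 4*(0*(-2)) = 4*0 = 0)
T(b) = 0 (T(b) = 3*((1*0)*(-1)) = 3*(0*(-1)) = 3*0 = 0)
T(5) + h*38 = 0 + 36*38 = 0 + 1368 = 1368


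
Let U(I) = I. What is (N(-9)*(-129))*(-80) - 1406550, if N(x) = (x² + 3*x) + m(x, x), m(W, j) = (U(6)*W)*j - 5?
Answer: 4114650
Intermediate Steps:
m(W, j) = -5 + 6*W*j (m(W, j) = (6*W)*j - 5 = 6*W*j - 5 = -5 + 6*W*j)
N(x) = -5 + 3*x + 7*x² (N(x) = (x² + 3*x) + (-5 + 6*x*x) = (x² + 3*x) + (-5 + 6*x²) = -5 + 3*x + 7*x²)
(N(-9)*(-129))*(-80) - 1406550 = ((-5 + 3*(-9) + 7*(-9)²)*(-129))*(-80) - 1406550 = ((-5 - 27 + 7*81)*(-129))*(-80) - 1406550 = ((-5 - 27 + 567)*(-129))*(-80) - 1406550 = (535*(-129))*(-80) - 1406550 = -69015*(-80) - 1406550 = 5521200 - 1406550 = 4114650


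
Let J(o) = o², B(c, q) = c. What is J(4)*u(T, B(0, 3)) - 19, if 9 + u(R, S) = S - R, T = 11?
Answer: -339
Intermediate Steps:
u(R, S) = -9 + S - R (u(R, S) = -9 + (S - R) = -9 + S - R)
J(4)*u(T, B(0, 3)) - 19 = 4²*(-9 + 0 - 1*11) - 19 = 16*(-9 + 0 - 11) - 19 = 16*(-20) - 19 = -320 - 19 = -339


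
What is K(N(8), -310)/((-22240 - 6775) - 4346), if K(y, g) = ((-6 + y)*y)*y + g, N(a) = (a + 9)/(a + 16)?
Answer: 4322143/461182464 ≈ 0.0093719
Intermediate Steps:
N(a) = (9 + a)/(16 + a)
K(y, g) = g + y²*(-6 + y) (K(y, g) = (y*(-6 + y))*y + g = y²*(-6 + y) + g = g + y²*(-6 + y))
K(N(8), -310)/((-22240 - 6775) - 4346) = (-310 + ((9 + 8)/(16 + 8))³ - 6*(9 + 8)²/(16 + 8)²)/((-22240 - 6775) - 4346) = (-310 + (17/24)³ - 6*(17/24)²)/(-29015 - 4346) = (-310 + ((1/24)*17)³ - 6*((1/24)*17)²)/(-33361) = (-310 + (17/24)³ - 6*(17/24)²)*(-1/33361) = (-310 + 4913/13824 - 6*289/576)*(-1/33361) = (-310 + 4913/13824 - 289/96)*(-1/33361) = -4322143/13824*(-1/33361) = 4322143/461182464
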